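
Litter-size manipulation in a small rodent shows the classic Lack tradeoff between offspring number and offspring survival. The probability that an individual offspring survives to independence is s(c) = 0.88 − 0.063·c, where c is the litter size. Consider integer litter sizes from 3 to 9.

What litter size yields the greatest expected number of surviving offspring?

7

Expected surviving offspring = c × s(c):
  c=3: 3 × 0.691 = 2.073
  c=4: 4 × 0.628 = 2.512
  c=5: 5 × 0.565 = 2.825
  c=6: 6 × 0.502 = 3.012
  c=7: 7 × 0.439 = 3.073
  c=8: 8 × 0.376 = 3.008
  c=9: 9 × 0.313 = 2.817
Maximum at c = 7 (3.073 surviving offspring).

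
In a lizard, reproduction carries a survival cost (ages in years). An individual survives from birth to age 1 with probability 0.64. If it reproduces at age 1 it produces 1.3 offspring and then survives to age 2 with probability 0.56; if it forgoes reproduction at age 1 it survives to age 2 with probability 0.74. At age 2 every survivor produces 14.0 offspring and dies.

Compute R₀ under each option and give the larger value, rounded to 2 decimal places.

breed at age 1: R₀ = 0.64 × (1.3 + 0.56 × 14.0) = 0.64 × 9.1400 = 5.8496
delay to age 2: R₀ = 0.64 × (0.74 × 14.0) = 0.64 × 10.3600 = 6.6304
Higher: delay to age 2 (6.6304).

6.63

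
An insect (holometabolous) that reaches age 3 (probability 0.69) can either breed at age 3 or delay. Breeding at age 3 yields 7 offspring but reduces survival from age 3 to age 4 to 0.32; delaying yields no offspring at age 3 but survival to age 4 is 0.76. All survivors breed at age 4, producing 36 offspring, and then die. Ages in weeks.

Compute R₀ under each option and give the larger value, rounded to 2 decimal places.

breed at age 3: R₀ = 0.69 × (7 + 0.32 × 36) = 0.69 × 18.5200 = 12.7788
delay to age 4: R₀ = 0.69 × (0.76 × 36) = 0.69 × 27.3600 = 18.8784
Higher: delay to age 4 (18.8784).

18.88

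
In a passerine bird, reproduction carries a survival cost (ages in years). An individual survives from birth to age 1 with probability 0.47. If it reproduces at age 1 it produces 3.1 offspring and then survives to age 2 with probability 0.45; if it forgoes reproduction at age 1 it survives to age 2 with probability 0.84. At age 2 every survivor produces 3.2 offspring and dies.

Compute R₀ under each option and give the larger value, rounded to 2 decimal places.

2.13

breed at age 1: R₀ = 0.47 × (3.1 + 0.45 × 3.2) = 0.47 × 4.5400 = 2.1338
delay to age 2: R₀ = 0.47 × (0.84 × 3.2) = 0.47 × 2.6880 = 1.2634
Higher: breed at age 1 (2.1338).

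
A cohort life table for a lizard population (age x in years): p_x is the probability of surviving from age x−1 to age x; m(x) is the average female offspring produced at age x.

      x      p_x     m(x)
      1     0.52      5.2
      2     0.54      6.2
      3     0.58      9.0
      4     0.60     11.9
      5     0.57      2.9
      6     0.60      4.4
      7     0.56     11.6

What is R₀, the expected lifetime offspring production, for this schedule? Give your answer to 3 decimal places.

7.599

Survivorship from birth: l_x = p_1·p_2·…·p_x.
  l_1 = 0.52000
  l_2 = 0.28080
  l_3 = 0.16286
  l_4 = 0.09772
  l_5 = 0.05570
  l_6 = 0.03342
  l_7 = 0.01872
R₀ = Σ l_x m(x):
  age 1: 0.52000 × 5.2 = 2.7040
  age 2: 0.28080 × 6.2 = 1.7410
  age 3: 0.16286 × 9.0 = 1.4657
  age 4: 0.09772 × 11.9 = 1.1629
  age 5: 0.05570 × 2.9 = 0.1615
  age 6: 0.03342 × 4.4 = 0.1470
  age 7: 0.01872 × 11.6 = 0.2172
R₀ = 2.7040 + 1.7410 + 1.4657 + 1.1629 + 0.1615 + 0.1470 + 0.2172 = 7.5993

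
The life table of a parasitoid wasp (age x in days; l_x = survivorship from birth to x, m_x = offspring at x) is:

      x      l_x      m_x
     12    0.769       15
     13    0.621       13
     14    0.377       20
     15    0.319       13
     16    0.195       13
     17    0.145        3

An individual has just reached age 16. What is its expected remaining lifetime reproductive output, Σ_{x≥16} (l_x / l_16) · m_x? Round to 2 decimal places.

15.23

l_16 = 0.195. Conditional survival from age 16 to x is l_x / l_16.
  x=16: (0.195/0.195) × 13 = 13.0000
  x=17: (0.145/0.195) × 3 = 2.2308
Sum = 13.0000 + 2.2308 = 15.2308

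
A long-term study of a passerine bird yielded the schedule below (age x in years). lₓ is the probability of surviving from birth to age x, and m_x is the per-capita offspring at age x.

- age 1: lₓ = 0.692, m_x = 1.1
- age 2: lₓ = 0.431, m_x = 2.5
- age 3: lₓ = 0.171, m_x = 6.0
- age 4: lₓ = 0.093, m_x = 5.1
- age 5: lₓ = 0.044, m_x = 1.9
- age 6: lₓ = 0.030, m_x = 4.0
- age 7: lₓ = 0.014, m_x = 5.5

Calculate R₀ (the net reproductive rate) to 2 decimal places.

3.62

R₀ = Σ lₓ m_x:
  age 1: 0.692 × 1.1 = 0.7612
  age 2: 0.431 × 2.5 = 1.0775
  age 3: 0.171 × 6.0 = 1.0260
  age 4: 0.093 × 5.1 = 0.4743
  age 5: 0.044 × 1.9 = 0.0836
  age 6: 0.030 × 4.0 = 0.1200
  age 7: 0.014 × 5.5 = 0.0770
R₀ = 0.7612 + 1.0775 + 1.0260 + 0.4743 + 0.0836 + 0.1200 + 0.0770 = 3.6196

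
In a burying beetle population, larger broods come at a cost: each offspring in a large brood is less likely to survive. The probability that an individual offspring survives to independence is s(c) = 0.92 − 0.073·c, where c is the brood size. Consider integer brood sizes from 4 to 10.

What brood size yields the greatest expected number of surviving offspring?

6

Expected surviving offspring = c × s(c):
  c=4: 4 × 0.628 = 2.512
  c=5: 5 × 0.555 = 2.775
  c=6: 6 × 0.482 = 2.892
  c=7: 7 × 0.409 = 2.863
  c=8: 8 × 0.336 = 2.688
  c=9: 9 × 0.263 = 2.367
  c=10: 10 × 0.190 = 1.900
Maximum at c = 6 (2.892 surviving offspring).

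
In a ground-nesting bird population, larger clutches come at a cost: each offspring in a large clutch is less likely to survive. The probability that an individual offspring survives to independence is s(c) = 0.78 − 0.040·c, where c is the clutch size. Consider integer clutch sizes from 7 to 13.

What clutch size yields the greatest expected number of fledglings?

10

Expected fledglings = c × s(c):
  c=7: 7 × 0.500 = 3.500
  c=8: 8 × 0.460 = 3.680
  c=9: 9 × 0.420 = 3.780
  c=10: 10 × 0.380 = 3.800
  c=11: 11 × 0.340 = 3.740
  c=12: 12 × 0.300 = 3.600
  c=13: 13 × 0.260 = 3.380
Maximum at c = 10 (3.800 fledglings).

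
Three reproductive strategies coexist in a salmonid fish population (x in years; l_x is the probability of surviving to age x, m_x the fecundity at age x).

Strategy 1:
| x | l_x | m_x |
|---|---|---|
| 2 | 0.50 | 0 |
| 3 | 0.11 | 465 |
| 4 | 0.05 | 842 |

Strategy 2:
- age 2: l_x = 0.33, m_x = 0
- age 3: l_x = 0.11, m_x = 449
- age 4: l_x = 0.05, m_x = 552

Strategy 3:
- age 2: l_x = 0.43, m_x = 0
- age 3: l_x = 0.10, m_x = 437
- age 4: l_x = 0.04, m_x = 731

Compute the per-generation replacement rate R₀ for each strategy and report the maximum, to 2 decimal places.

Strategy 1: R₀ = 0.50×0 + 0.11×465 + 0.05×842 = 93.2500
Strategy 2: R₀ = 0.33×0 + 0.11×449 + 0.05×552 = 76.9900
Strategy 3: R₀ = 0.43×0 + 0.10×437 + 0.04×731 = 72.9400
Highest R₀: strategy 1 with 93.2500.

93.25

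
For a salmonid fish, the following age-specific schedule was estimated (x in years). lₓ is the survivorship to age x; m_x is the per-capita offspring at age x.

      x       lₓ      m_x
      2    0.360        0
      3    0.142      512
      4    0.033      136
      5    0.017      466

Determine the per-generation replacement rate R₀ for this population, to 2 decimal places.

R₀ = Σ lₓ m_x:
  age 2: 0.360 × 0 = 0.0000
  age 3: 0.142 × 512 = 72.7040
  age 4: 0.033 × 136 = 4.4880
  age 5: 0.017 × 466 = 7.9220
R₀ = 0.0000 + 72.7040 + 4.4880 + 7.9220 = 85.1140

85.11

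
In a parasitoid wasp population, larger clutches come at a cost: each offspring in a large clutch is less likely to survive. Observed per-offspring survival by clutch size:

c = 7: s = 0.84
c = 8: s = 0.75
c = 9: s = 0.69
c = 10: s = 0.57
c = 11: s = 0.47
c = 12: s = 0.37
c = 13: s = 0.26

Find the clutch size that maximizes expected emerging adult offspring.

9

Expected emerging adult offspring = c × s(c):
  c=7: 7 × 0.84 = 5.880
  c=8: 8 × 0.75 = 6.000
  c=9: 9 × 0.69 = 6.210
  c=10: 10 × 0.57 = 5.700
  c=11: 11 × 0.47 = 5.170
  c=12: 12 × 0.37 = 4.440
  c=13: 13 × 0.26 = 3.380
Maximum at c = 9 (6.210 emerging adult offspring).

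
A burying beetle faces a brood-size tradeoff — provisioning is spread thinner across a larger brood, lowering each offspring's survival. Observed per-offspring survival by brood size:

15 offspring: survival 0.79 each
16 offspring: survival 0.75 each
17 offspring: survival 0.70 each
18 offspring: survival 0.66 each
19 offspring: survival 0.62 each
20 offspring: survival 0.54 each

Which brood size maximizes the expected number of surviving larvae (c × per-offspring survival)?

16

Expected surviving larvae = c × s(c):
  c=15: 15 × 0.79 = 11.850
  c=16: 16 × 0.75 = 12.000
  c=17: 17 × 0.70 = 11.900
  c=18: 18 × 0.66 = 11.880
  c=19: 19 × 0.62 = 11.780
  c=20: 20 × 0.54 = 10.800
Maximum at c = 16 (12.000 surviving larvae).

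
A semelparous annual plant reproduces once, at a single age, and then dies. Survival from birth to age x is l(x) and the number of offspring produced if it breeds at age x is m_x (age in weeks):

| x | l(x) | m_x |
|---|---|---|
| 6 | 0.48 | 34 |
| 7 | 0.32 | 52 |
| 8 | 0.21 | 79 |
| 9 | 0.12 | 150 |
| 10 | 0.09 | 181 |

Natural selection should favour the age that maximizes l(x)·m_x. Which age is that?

9

Expected offspring if breeding at age x = l(x) × m_x:
  age 6: 0.48 × 34 = 16.320
  age 7: 0.32 × 52 = 16.640
  age 8: 0.21 × 79 = 16.590
  age 9: 0.12 × 150 = 18.000
  age 10: 0.09 × 181 = 16.290
Maximum at age 9 (18.000).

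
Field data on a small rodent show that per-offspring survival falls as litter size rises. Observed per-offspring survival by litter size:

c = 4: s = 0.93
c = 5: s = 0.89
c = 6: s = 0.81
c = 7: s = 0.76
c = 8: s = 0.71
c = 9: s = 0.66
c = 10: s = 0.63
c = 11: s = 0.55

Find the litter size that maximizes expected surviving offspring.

Expected surviving offspring = c × s(c):
  c=4: 4 × 0.93 = 3.720
  c=5: 5 × 0.89 = 4.450
  c=6: 6 × 0.81 = 4.860
  c=7: 7 × 0.76 = 5.320
  c=8: 8 × 0.71 = 5.680
  c=9: 9 × 0.66 = 5.940
  c=10: 10 × 0.63 = 6.300
  c=11: 11 × 0.55 = 6.050
Maximum at c = 10 (6.300 surviving offspring).

10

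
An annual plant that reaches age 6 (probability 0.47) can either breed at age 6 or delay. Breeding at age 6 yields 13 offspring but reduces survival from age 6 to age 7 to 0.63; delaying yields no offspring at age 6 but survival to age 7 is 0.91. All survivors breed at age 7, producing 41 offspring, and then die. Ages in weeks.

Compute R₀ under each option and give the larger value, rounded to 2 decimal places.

18.25

breed at age 6: R₀ = 0.47 × (13 + 0.63 × 41) = 0.47 × 38.8300 = 18.2501
delay to age 7: R₀ = 0.47 × (0.91 × 41) = 0.47 × 37.3100 = 17.5357
Higher: breed at age 6 (18.2501).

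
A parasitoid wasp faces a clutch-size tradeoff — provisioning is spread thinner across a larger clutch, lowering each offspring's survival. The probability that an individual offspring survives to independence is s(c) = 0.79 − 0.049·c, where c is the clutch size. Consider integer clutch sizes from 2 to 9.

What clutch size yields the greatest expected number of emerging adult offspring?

Expected emerging adult offspring = c × s(c):
  c=2: 2 × 0.692 = 1.384
  c=3: 3 × 0.643 = 1.929
  c=4: 4 × 0.594 = 2.376
  c=5: 5 × 0.545 = 2.725
  c=6: 6 × 0.496 = 2.976
  c=7: 7 × 0.447 = 3.129
  c=8: 8 × 0.398 = 3.184
  c=9: 9 × 0.349 = 3.141
Maximum at c = 8 (3.184 emerging adult offspring).

8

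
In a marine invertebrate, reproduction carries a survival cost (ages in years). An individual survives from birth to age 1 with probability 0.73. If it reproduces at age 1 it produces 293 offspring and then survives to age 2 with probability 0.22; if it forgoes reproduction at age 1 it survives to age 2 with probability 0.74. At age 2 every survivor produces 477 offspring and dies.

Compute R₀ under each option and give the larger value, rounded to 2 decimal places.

290.50

breed at age 1: R₀ = 0.73 × (293 + 0.22 × 477) = 0.73 × 397.9400 = 290.4962
delay to age 2: R₀ = 0.73 × (0.74 × 477) = 0.73 × 352.9800 = 257.6754
Higher: breed at age 1 (290.4962).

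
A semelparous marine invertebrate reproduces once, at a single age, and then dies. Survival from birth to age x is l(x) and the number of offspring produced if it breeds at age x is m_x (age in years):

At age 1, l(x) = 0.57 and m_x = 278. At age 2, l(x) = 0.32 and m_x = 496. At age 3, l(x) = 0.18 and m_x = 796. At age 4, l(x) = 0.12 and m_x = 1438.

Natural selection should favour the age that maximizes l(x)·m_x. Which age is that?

4

Expected offspring if breeding at age x = l(x) × m_x:
  age 1: 0.57 × 278 = 158.460
  age 2: 0.32 × 496 = 158.720
  age 3: 0.18 × 796 = 143.280
  age 4: 0.12 × 1438 = 172.560
Maximum at age 4 (172.560).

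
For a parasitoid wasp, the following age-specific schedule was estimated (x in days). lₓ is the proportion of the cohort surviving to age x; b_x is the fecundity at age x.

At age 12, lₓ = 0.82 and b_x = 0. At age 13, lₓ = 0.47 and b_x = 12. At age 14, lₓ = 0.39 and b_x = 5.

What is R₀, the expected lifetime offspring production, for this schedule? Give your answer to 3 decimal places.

R₀ = Σ lₓ b_x:
  age 12: 0.82 × 0 = 0.0000
  age 13: 0.47 × 12 = 5.6400
  age 14: 0.39 × 5 = 1.9500
R₀ = 0.0000 + 5.6400 + 1.9500 = 7.5900

7.590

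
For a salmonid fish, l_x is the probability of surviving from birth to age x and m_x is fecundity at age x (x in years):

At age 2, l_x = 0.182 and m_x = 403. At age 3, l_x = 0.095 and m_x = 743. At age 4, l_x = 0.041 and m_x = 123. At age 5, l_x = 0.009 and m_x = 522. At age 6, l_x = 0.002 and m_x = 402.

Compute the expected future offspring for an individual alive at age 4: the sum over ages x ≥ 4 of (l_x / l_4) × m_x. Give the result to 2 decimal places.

l_4 = 0.041. Conditional survival from age 4 to x is l_x / l_4.
  x=4: (0.041/0.041) × 123 = 123.0000
  x=5: (0.009/0.041) × 522 = 114.5854
  x=6: (0.002/0.041) × 402 = 19.6098
Sum = 123.0000 + 114.5854 + 19.6098 = 257.1951

257.20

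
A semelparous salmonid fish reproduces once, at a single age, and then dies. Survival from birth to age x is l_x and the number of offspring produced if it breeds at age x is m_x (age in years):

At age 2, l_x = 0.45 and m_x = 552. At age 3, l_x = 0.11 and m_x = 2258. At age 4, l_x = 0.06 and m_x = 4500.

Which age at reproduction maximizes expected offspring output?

4

Expected offspring if breeding at age x = l_x × m_x:
  age 2: 0.45 × 552 = 248.400
  age 3: 0.11 × 2258 = 248.380
  age 4: 0.06 × 4500 = 270.000
Maximum at age 4 (270.000).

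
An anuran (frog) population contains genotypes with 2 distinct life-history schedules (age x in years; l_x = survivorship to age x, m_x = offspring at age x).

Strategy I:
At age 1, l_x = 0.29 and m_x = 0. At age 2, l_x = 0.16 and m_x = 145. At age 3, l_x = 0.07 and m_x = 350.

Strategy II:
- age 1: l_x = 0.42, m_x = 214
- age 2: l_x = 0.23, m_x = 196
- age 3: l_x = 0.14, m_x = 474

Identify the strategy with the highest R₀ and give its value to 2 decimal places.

201.32

Strategy I: R₀ = 0.29×0 + 0.16×145 + 0.07×350 = 47.7000
Strategy II: R₀ = 0.42×214 + 0.23×196 + 0.14×474 = 201.3200
Highest R₀: strategy II with 201.3200.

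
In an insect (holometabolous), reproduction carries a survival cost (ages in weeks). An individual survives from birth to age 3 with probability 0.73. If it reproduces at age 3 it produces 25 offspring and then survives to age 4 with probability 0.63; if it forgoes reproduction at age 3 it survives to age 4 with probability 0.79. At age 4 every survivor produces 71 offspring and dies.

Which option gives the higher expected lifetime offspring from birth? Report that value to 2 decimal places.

50.90

breed at age 3: R₀ = 0.73 × (25 + 0.63 × 71) = 0.73 × 69.7300 = 50.9029
delay to age 4: R₀ = 0.73 × (0.79 × 71) = 0.73 × 56.0900 = 40.9457
Higher: breed at age 3 (50.9029).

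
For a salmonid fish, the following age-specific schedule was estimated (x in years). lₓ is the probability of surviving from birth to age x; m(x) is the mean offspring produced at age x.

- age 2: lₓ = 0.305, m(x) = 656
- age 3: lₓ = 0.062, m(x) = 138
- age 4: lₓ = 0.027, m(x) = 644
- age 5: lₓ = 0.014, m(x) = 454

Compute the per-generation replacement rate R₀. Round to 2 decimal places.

R₀ = Σ lₓ m(x):
  age 2: 0.305 × 656 = 200.0800
  age 3: 0.062 × 138 = 8.5560
  age 4: 0.027 × 644 = 17.3880
  age 5: 0.014 × 454 = 6.3560
R₀ = 200.0800 + 8.5560 + 17.3880 + 6.3560 = 232.3800

232.38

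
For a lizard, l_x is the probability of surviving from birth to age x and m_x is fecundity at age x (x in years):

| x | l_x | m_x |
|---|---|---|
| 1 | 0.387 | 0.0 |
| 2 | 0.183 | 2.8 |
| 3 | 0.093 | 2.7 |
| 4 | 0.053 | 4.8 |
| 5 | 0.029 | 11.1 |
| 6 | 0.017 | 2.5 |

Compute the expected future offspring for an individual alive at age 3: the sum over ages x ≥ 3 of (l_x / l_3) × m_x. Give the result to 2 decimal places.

l_3 = 0.093. Conditional survival from age 3 to x is l_x / l_3.
  x=3: (0.093/0.093) × 2.7 = 2.7000
  x=4: (0.053/0.093) × 4.8 = 2.7355
  x=5: (0.029/0.093) × 11.1 = 3.4613
  x=6: (0.017/0.093) × 2.5 = 0.4570
Sum = 2.7000 + 2.7355 + 3.4613 + 0.4570 = 9.3538

9.35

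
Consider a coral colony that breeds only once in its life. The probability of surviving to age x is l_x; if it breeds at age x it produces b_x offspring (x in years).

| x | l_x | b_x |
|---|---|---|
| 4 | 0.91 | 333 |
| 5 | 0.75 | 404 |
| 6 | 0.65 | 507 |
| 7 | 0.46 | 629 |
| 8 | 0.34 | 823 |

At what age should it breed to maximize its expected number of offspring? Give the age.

Expected offspring if breeding at age x = l_x × b_x:
  age 4: 0.91 × 333 = 303.030
  age 5: 0.75 × 404 = 303.000
  age 6: 0.65 × 507 = 329.550
  age 7: 0.46 × 629 = 289.340
  age 8: 0.34 × 823 = 279.820
Maximum at age 6 (329.550).

6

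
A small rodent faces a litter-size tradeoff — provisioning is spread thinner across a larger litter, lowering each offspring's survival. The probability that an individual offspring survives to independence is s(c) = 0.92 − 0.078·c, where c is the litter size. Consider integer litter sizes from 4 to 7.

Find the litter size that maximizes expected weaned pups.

Expected weaned pups = c × s(c):
  c=4: 4 × 0.608 = 2.432
  c=5: 5 × 0.530 = 2.650
  c=6: 6 × 0.452 = 2.712
  c=7: 7 × 0.374 = 2.618
Maximum at c = 6 (2.712 weaned pups).

6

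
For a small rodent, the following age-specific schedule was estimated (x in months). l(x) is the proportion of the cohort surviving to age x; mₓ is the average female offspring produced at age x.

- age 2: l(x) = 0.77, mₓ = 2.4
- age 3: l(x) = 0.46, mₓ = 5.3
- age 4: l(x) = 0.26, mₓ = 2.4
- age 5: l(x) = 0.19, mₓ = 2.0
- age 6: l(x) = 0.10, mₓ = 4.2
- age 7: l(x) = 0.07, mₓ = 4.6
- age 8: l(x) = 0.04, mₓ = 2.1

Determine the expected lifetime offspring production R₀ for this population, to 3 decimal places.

6.116

R₀ = Σ l(x) mₓ:
  age 2: 0.77 × 2.4 = 1.8480
  age 3: 0.46 × 5.3 = 2.4380
  age 4: 0.26 × 2.4 = 0.6240
  age 5: 0.19 × 2.0 = 0.3800
  age 6: 0.10 × 4.2 = 0.4200
  age 7: 0.07 × 4.6 = 0.3220
  age 8: 0.04 × 2.1 = 0.0840
R₀ = 1.8480 + 2.4380 + 0.6240 + 0.3800 + 0.4200 + 0.3220 + 0.0840 = 6.1160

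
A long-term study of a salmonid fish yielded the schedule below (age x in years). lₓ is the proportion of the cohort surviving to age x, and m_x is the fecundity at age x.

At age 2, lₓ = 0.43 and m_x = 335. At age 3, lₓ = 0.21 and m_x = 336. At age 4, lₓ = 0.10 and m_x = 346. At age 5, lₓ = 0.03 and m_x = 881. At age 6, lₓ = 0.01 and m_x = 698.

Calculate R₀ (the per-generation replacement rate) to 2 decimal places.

282.62

R₀ = Σ lₓ m_x:
  age 2: 0.43 × 335 = 144.0500
  age 3: 0.21 × 336 = 70.5600
  age 4: 0.10 × 346 = 34.6000
  age 5: 0.03 × 881 = 26.4300
  age 6: 0.01 × 698 = 6.9800
R₀ = 144.0500 + 70.5600 + 34.6000 + 26.4300 + 6.9800 = 282.6200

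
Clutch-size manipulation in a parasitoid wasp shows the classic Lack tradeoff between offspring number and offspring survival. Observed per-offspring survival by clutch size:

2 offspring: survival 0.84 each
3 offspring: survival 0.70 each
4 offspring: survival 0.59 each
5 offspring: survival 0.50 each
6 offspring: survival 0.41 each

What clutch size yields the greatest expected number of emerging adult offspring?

5

Expected emerging adult offspring = c × s(c):
  c=2: 2 × 0.84 = 1.680
  c=3: 3 × 0.70 = 2.100
  c=4: 4 × 0.59 = 2.360
  c=5: 5 × 0.50 = 2.500
  c=6: 6 × 0.41 = 2.460
Maximum at c = 5 (2.500 emerging adult offspring).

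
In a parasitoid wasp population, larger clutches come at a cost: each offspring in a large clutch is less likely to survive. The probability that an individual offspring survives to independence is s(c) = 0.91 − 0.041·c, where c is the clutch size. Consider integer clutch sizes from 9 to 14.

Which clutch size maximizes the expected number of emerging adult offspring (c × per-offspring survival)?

Expected emerging adult offspring = c × s(c):
  c=9: 9 × 0.541 = 4.869
  c=10: 10 × 0.500 = 5.000
  c=11: 11 × 0.459 = 5.049
  c=12: 12 × 0.418 = 5.016
  c=13: 13 × 0.377 = 4.901
  c=14: 14 × 0.336 = 4.704
Maximum at c = 11 (5.049 emerging adult offspring).

11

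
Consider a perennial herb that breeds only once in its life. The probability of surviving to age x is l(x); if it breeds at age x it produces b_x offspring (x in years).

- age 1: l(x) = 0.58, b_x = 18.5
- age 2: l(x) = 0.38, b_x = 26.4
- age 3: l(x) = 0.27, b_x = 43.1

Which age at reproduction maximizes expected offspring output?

Expected offspring if breeding at age x = l(x) × b_x:
  age 1: 0.58 × 18.5 = 10.730
  age 2: 0.38 × 26.4 = 10.032
  age 3: 0.27 × 43.1 = 11.637
Maximum at age 3 (11.637).

3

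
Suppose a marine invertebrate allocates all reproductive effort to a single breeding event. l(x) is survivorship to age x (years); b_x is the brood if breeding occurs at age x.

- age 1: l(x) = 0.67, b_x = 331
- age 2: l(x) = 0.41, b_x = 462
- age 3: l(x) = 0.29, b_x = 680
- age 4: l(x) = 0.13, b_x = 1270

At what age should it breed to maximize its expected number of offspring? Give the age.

1

Expected offspring if breeding at age x = l(x) × b_x:
  age 1: 0.67 × 331 = 221.770
  age 2: 0.41 × 462 = 189.420
  age 3: 0.29 × 680 = 197.200
  age 4: 0.13 × 1270 = 165.100
Maximum at age 1 (221.770).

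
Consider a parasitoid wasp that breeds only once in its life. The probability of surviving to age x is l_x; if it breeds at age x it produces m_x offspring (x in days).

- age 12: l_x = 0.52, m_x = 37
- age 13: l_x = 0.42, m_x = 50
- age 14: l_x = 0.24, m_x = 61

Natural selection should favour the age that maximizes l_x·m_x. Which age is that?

Expected offspring if breeding at age x = l_x × m_x:
  age 12: 0.52 × 37 = 19.240
  age 13: 0.42 × 50 = 21.000
  age 14: 0.24 × 61 = 14.640
Maximum at age 13 (21.000).

13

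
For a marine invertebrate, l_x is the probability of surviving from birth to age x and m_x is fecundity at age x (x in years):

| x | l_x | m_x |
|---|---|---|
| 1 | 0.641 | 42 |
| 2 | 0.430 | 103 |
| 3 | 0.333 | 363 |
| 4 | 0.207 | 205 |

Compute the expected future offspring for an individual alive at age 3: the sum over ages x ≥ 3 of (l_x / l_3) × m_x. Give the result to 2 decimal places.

l_3 = 0.333. Conditional survival from age 3 to x is l_x / l_3.
  x=3: (0.333/0.333) × 363 = 363.0000
  x=4: (0.207/0.333) × 205 = 127.4324
Sum = 363.0000 + 127.4324 = 490.4324

490.43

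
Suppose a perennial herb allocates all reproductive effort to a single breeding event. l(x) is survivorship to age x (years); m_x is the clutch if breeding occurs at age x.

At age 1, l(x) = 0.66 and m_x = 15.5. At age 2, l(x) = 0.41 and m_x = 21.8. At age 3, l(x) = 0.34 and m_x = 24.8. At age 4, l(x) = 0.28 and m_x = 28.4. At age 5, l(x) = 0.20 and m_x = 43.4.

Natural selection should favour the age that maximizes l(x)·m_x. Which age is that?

Expected offspring if breeding at age x = l(x) × m_x:
  age 1: 0.66 × 15.5 = 10.230
  age 2: 0.41 × 21.8 = 8.938
  age 3: 0.34 × 24.8 = 8.432
  age 4: 0.28 × 28.4 = 7.952
  age 5: 0.20 × 43.4 = 8.680
Maximum at age 1 (10.230).

1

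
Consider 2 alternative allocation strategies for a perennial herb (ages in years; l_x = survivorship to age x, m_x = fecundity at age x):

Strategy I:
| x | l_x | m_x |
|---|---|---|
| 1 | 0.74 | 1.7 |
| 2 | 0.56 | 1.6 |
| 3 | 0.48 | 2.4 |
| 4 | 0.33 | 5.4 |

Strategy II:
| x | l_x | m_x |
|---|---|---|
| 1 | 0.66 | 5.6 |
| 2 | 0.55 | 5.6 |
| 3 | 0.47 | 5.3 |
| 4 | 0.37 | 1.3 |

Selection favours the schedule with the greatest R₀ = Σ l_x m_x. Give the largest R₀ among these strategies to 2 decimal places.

9.75

Strategy I: R₀ = 0.74×1.7 + 0.56×1.6 + 0.48×2.4 + 0.33×5.4 = 5.0880
Strategy II: R₀ = 0.66×5.6 + 0.55×5.6 + 0.47×5.3 + 0.37×1.3 = 9.7480
Highest R₀: strategy II with 9.7480.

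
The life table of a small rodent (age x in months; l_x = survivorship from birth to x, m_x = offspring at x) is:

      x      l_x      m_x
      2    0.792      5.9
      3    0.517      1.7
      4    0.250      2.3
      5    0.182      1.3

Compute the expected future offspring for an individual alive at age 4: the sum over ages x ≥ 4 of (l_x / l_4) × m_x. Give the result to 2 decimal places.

l_4 = 0.250. Conditional survival from age 4 to x is l_x / l_4.
  x=4: (0.250/0.250) × 2.3 = 2.3000
  x=5: (0.182/0.250) × 1.3 = 0.9464
Sum = 2.3000 + 0.9464 = 3.2464

3.25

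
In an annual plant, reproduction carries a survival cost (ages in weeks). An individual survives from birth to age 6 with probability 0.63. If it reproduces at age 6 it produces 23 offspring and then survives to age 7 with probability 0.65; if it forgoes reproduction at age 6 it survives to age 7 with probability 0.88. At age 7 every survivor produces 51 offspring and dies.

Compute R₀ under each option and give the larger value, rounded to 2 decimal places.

breed at age 6: R₀ = 0.63 × (23 + 0.65 × 51) = 0.63 × 56.1500 = 35.3745
delay to age 7: R₀ = 0.63 × (0.88 × 51) = 0.63 × 44.8800 = 28.2744
Higher: breed at age 6 (35.3745).

35.37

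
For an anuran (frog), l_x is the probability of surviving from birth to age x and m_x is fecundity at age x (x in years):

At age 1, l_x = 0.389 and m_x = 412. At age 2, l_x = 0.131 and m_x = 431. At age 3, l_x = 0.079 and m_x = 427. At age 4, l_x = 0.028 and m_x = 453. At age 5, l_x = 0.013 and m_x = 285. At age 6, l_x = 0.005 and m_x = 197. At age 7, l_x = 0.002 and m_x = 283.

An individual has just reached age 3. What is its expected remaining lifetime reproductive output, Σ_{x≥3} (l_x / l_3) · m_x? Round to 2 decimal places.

654.09

l_3 = 0.079. Conditional survival from age 3 to x is l_x / l_3.
  x=3: (0.079/0.079) × 427 = 427.0000
  x=4: (0.028/0.079) × 453 = 160.5570
  x=5: (0.013/0.079) × 285 = 46.8987
  x=6: (0.005/0.079) × 197 = 12.4684
  x=7: (0.002/0.079) × 283 = 7.1646
Sum = 427.0000 + 160.5570 + 46.8987 + 12.4684 + 7.1646 = 654.0886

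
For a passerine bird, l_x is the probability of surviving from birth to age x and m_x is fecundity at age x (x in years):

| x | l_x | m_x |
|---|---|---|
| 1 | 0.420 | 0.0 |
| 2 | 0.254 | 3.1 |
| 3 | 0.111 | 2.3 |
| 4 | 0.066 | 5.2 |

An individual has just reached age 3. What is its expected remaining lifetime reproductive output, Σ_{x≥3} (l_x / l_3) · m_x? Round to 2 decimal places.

5.39

l_3 = 0.111. Conditional survival from age 3 to x is l_x / l_3.
  x=3: (0.111/0.111) × 2.3 = 2.3000
  x=4: (0.066/0.111) × 5.2 = 3.0919
Sum = 2.3000 + 3.0919 = 5.3919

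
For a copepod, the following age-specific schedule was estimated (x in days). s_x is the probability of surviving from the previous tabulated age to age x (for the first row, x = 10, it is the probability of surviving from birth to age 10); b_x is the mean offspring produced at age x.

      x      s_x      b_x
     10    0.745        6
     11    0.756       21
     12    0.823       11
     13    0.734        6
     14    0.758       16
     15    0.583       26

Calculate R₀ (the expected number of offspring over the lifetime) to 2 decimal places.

Survivorship from birth: l_x = s_10·s_11·…·s_x.
  l_10 = 0.74500
  l_11 = 0.56322
  l_12 = 0.46353
  l_13 = 0.34023
  l_14 = 0.25790
  l_15 = 0.15035
R₀ = Σ l_x b_x:
  age 10: 0.74500 × 6 = 4.4700
  age 11: 0.56322 × 21 = 11.8276
  age 12: 0.46353 × 11 = 5.0988
  age 13: 0.34023 × 6 = 2.0414
  age 14: 0.25790 × 16 = 4.1264
  age 15: 0.15035 × 26 = 3.9091
R₀ = 4.4700 + 11.8276 + 5.0988 + 2.0414 + 4.1264 + 3.9091 = 31.4733

31.47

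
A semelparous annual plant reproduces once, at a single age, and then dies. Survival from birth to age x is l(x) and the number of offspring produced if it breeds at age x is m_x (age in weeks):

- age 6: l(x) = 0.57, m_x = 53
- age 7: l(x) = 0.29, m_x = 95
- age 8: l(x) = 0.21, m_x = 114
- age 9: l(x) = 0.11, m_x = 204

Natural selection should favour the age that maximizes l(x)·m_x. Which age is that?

Expected offspring if breeding at age x = l(x) × m_x:
  age 6: 0.57 × 53 = 30.210
  age 7: 0.29 × 95 = 27.550
  age 8: 0.21 × 114 = 23.940
  age 9: 0.11 × 204 = 22.440
Maximum at age 6 (30.210).

6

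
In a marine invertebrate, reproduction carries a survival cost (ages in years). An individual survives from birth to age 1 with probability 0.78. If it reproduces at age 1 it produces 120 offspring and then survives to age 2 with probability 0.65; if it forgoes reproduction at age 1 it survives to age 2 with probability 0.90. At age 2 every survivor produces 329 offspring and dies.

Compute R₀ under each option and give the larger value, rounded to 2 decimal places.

260.40

breed at age 1: R₀ = 0.78 × (120 + 0.65 × 329) = 0.78 × 333.8500 = 260.4030
delay to age 2: R₀ = 0.78 × (0.90 × 329) = 0.78 × 296.1000 = 230.9580
Higher: breed at age 1 (260.4030).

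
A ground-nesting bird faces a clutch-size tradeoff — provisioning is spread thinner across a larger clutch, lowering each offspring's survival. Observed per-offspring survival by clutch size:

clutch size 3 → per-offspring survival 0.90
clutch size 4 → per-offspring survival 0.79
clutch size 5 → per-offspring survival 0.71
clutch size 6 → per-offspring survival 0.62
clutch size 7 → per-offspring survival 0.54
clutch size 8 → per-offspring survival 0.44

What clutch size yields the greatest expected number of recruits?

Expected recruits = c × s(c):
  c=3: 3 × 0.90 = 2.700
  c=4: 4 × 0.79 = 3.160
  c=5: 5 × 0.71 = 3.550
  c=6: 6 × 0.62 = 3.720
  c=7: 7 × 0.54 = 3.780
  c=8: 8 × 0.44 = 3.520
Maximum at c = 7 (3.780 recruits).

7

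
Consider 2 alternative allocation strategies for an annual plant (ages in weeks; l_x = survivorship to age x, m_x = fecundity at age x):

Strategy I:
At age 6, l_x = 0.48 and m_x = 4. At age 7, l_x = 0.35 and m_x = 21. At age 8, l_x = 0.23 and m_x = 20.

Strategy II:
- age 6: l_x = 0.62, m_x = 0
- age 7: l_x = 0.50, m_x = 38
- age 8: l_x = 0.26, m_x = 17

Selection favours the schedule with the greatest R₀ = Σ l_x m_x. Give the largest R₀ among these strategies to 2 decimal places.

23.42

Strategy I: R₀ = 0.48×4 + 0.35×21 + 0.23×20 = 13.8700
Strategy II: R₀ = 0.62×0 + 0.50×38 + 0.26×17 = 23.4200
Highest R₀: strategy II with 23.4200.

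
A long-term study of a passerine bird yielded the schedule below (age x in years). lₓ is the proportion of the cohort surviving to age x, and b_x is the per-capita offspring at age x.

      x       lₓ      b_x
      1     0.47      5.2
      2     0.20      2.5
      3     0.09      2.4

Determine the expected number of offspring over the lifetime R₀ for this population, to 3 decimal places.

R₀ = Σ lₓ b_x:
  age 1: 0.47 × 5.2 = 2.4440
  age 2: 0.20 × 2.5 = 0.5000
  age 3: 0.09 × 2.4 = 0.2160
R₀ = 2.4440 + 0.5000 + 0.2160 = 3.1600

3.160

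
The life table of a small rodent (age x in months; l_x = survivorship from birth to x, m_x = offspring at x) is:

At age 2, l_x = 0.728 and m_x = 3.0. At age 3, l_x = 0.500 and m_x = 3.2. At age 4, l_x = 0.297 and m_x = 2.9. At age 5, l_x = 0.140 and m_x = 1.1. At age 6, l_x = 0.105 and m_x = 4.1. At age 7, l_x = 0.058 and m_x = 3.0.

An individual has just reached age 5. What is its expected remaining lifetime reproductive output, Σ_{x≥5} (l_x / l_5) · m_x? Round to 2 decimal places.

5.42

l_5 = 0.140. Conditional survival from age 5 to x is l_x / l_5.
  x=5: (0.140/0.140) × 1.1 = 1.1000
  x=6: (0.105/0.140) × 4.1 = 3.0750
  x=7: (0.058/0.140) × 3.0 = 1.2429
Sum = 1.1000 + 3.0750 + 1.2429 = 5.4179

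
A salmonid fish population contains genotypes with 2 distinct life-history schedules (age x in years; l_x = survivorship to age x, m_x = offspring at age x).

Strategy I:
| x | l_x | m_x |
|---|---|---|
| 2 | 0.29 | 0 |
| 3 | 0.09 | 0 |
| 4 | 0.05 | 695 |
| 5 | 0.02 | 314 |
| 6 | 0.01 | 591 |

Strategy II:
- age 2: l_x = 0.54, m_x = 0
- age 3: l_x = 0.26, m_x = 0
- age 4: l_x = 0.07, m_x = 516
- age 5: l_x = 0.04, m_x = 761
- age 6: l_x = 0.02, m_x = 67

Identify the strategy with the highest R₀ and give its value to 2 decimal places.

Strategy I: R₀ = 0.29×0 + 0.09×0 + 0.05×695 + 0.02×314 + 0.01×591 = 46.9400
Strategy II: R₀ = 0.54×0 + 0.26×0 + 0.07×516 + 0.04×761 + 0.02×67 = 67.9000
Highest R₀: strategy II with 67.9000.

67.90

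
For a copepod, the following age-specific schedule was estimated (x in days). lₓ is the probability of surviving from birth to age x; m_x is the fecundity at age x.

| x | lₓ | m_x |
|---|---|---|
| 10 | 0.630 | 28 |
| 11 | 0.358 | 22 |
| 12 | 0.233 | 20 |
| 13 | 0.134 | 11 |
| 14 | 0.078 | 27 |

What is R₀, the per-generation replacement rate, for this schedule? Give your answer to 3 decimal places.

R₀ = Σ lₓ m_x:
  age 10: 0.630 × 28 = 17.6400
  age 11: 0.358 × 22 = 7.8760
  age 12: 0.233 × 20 = 4.6600
  age 13: 0.134 × 11 = 1.4740
  age 14: 0.078 × 27 = 2.1060
R₀ = 17.6400 + 7.8760 + 4.6600 + 1.4740 + 2.1060 = 33.7560

33.756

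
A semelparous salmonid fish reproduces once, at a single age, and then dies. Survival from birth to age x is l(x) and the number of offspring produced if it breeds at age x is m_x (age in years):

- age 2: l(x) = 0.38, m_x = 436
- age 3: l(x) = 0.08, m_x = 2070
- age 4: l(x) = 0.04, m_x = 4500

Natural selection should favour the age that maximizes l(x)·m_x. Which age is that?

Expected offspring if breeding at age x = l(x) × m_x:
  age 2: 0.38 × 436 = 165.680
  age 3: 0.08 × 2070 = 165.600
  age 4: 0.04 × 4500 = 180.000
Maximum at age 4 (180.000).

4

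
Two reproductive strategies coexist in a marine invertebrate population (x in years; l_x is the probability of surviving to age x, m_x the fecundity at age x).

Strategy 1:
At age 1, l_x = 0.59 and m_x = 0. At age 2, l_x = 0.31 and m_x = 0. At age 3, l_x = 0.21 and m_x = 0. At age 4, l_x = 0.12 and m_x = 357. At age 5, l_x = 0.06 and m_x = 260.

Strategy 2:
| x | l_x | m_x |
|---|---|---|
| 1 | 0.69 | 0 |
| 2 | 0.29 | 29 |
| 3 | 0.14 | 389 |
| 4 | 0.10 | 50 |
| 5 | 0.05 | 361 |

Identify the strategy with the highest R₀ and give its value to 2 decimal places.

85.92

Strategy 1: R₀ = 0.59×0 + 0.31×0 + 0.21×0 + 0.12×357 + 0.06×260 = 58.4400
Strategy 2: R₀ = 0.69×0 + 0.29×29 + 0.14×389 + 0.10×50 + 0.05×361 = 85.9200
Highest R₀: strategy 2 with 85.9200.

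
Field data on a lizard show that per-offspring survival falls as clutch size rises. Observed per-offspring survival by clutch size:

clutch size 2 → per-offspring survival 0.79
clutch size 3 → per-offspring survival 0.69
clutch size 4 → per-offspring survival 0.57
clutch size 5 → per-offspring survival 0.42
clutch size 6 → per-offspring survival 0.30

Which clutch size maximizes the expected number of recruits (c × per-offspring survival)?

Expected recruits = c × s(c):
  c=2: 2 × 0.79 = 1.580
  c=3: 3 × 0.69 = 2.070
  c=4: 4 × 0.57 = 2.280
  c=5: 5 × 0.42 = 2.100
  c=6: 6 × 0.30 = 1.800
Maximum at c = 4 (2.280 recruits).

4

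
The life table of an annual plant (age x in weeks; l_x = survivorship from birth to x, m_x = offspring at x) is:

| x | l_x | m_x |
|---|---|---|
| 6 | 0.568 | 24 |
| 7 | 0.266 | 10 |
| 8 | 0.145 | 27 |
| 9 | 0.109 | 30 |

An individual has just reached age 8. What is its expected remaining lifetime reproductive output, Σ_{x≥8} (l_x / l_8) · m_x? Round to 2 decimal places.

49.55

l_8 = 0.145. Conditional survival from age 8 to x is l_x / l_8.
  x=8: (0.145/0.145) × 27 = 27.0000
  x=9: (0.109/0.145) × 30 = 22.5517
Sum = 27.0000 + 22.5517 = 49.5517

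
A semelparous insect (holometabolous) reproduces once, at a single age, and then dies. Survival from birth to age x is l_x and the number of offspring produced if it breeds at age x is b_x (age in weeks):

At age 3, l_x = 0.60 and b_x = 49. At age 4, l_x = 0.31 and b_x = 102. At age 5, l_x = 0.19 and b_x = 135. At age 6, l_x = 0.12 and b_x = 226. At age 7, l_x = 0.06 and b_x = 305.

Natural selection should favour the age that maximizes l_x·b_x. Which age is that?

Expected offspring if breeding at age x = l_x × b_x:
  age 3: 0.60 × 49 = 29.400
  age 4: 0.31 × 102 = 31.620
  age 5: 0.19 × 135 = 25.650
  age 6: 0.12 × 226 = 27.120
  age 7: 0.06 × 305 = 18.300
Maximum at age 4 (31.620).

4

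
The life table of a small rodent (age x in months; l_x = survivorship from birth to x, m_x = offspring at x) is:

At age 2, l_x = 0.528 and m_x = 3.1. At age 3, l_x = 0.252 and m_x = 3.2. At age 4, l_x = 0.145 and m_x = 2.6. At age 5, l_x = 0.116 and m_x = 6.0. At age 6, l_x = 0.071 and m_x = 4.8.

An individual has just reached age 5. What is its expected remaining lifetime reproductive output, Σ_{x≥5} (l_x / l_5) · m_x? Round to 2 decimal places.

l_5 = 0.116. Conditional survival from age 5 to x is l_x / l_5.
  x=5: (0.116/0.116) × 6.0 = 6.0000
  x=6: (0.071/0.116) × 4.8 = 2.9379
Sum = 6.0000 + 2.9379 = 8.9379

8.94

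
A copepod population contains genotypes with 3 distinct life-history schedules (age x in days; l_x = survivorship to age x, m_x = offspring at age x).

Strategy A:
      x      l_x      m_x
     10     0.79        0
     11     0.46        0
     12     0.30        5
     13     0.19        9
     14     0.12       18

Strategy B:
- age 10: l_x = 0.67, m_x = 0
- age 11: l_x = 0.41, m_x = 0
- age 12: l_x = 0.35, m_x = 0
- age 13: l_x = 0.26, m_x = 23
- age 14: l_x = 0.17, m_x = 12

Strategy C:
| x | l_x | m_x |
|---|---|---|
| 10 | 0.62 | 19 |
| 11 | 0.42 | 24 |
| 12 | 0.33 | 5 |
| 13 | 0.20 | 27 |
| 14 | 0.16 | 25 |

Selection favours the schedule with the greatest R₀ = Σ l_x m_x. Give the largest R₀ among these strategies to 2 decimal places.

Strategy A: R₀ = 0.79×0 + 0.46×0 + 0.30×5 + 0.19×9 + 0.12×18 = 5.3700
Strategy B: R₀ = 0.67×0 + 0.41×0 + 0.35×0 + 0.26×23 + 0.17×12 = 8.0200
Strategy C: R₀ = 0.62×19 + 0.42×24 + 0.33×5 + 0.20×27 + 0.16×25 = 32.9100
Highest R₀: strategy C with 32.9100.

32.91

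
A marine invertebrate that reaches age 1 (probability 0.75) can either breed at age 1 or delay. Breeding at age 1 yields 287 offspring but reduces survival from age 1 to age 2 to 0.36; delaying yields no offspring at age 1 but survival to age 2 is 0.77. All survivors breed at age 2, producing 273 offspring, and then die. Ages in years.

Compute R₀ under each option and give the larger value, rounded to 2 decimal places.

288.96

breed at age 1: R₀ = 0.75 × (287 + 0.36 × 273) = 0.75 × 385.2800 = 288.9600
delay to age 2: R₀ = 0.75 × (0.77 × 273) = 0.75 × 210.2100 = 157.6575
Higher: breed at age 1 (288.9600).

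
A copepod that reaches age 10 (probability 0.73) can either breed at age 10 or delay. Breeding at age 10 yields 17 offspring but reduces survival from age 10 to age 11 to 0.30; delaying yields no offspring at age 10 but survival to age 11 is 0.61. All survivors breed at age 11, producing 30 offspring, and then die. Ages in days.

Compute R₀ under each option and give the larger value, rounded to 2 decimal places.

breed at age 10: R₀ = 0.73 × (17 + 0.30 × 30) = 0.73 × 26.0000 = 18.9800
delay to age 11: R₀ = 0.73 × (0.61 × 30) = 0.73 × 18.3000 = 13.3590
Higher: breed at age 10 (18.9800).

18.98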